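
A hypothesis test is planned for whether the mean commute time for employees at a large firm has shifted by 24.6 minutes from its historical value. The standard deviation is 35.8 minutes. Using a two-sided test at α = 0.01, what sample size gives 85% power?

n = 28

For a one-sample z-test, n = ((z_{α/2} + z_β)·σ/δ)².
z_{α/2} = 2.576 (two-sided α = 0.01); z_β = 1.036 (power 85% → β = 0.15).
n = (3.612 × 35.8 / 24.6)² = 27.63
Round up: n = 28.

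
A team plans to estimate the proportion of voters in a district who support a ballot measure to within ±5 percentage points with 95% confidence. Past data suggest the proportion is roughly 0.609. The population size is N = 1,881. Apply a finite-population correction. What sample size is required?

For a proportion with margin E = 0.05 at 95% confidence, z = 1.960.
n = p̂(1−p̂)(z/E)² = 0.609 × 0.391 × (1.960/0.05)² = 365.90 — call this n₀.
Finite-population correction with N = 1,881: n = n₀ / (1 + (n₀−1)/N) = 365.90 / 1.194 = 306.45
Round up: n = 307.

n = 307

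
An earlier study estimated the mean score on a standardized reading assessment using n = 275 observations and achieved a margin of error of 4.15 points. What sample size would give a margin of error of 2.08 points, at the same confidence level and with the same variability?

Margin of error scales as 1/√n, so n₂ = n₁·(E₁/E₂)².
n₂ = 275 × (4.15/2.08)² = 275 × 3.981 = 1094.77
Round up: n₂ = 1095.

n = 1095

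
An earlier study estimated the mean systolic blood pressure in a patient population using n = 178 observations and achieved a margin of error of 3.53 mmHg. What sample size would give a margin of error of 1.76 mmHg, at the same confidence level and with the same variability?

Margin of error scales as 1/√n, so n₂ = n₁·(E₁/E₂)².
n₂ = 178 × (3.53/1.76)² = 178 × 4.023 = 716.09
Round up: n₂ = 717.

717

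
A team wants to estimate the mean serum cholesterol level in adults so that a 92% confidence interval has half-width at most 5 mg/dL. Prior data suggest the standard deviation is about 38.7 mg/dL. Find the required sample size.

n = 184

For a mean, the margin of error is E = z·σ/√n, so n = (zσ/E)².
At 92% confidence, z = 1.751.
n = (1.751 × 38.7 / 5)² = 183.68
Round up: n = 184.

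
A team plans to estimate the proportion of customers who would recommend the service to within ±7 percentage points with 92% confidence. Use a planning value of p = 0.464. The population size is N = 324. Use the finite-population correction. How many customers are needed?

n = 106

For a proportion with margin E = 0.07 at 92% confidence, z = 1.751.
n = p̂(1−p̂)(z/E)² = 0.464 × 0.536 × (1.751/0.07)² = 155.62 — call this n₀.
Finite-population correction with N = 324: n = n₀ / (1 + (n₀−1)/N) = 155.62 / 1.477 = 105.36
Round up: n = 106.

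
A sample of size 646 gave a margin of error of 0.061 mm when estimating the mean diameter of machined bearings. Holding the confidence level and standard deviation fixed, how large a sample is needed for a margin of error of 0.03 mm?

Margin of error scales as 1/√n, so n₂ = n₁·(E₁/E₂)².
n₂ = 646 × (0.061/0.03)² = 646 × 4.134 = 2670.56
Round up: n₂ = 2671.

n = 2671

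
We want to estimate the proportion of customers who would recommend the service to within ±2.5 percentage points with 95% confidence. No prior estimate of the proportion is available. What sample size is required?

1537

For a proportion with margin E = 0.025 at 95% confidence, z = 1.960.
With no prior estimate, use p = 0.5, which maximizes p(1−p) at 0.25.
n = 0.25 × (z/E)² = 0.25 × (1.960/0.025)² = 1536.64
Round up: n = 1537.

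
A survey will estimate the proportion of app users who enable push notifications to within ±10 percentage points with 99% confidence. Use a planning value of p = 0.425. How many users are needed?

For a proportion with margin E = 0.1 at 99% confidence, z = 2.576.
n = p̂(1−p̂)(z/E)² = 0.425 × 0.575 × (2.576/0.1)² = 162.16
Round up: n = 163.

163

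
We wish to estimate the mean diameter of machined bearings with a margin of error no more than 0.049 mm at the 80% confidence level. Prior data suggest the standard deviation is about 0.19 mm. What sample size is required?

25

For a mean, the margin of error is E = z·σ/√n, so n = (zσ/E)².
At 80% confidence, z = 1.282.
n = (1.282 × 0.19 / 0.049)² = 24.71
Round up: n = 25.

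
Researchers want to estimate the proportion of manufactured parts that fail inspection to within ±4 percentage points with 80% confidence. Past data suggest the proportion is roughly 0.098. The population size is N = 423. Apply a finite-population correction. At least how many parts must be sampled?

For a proportion with margin E = 0.04 at 80% confidence, z = 1.282.
n = p̂(1−p̂)(z/E)² = 0.098 × 0.902 × (1.282/0.04)² = 90.80 — call this n₀.
Finite-population correction with N = 423: n = n₀ / (1 + (n₀−1)/N) = 90.80 / 1.212 = 74.92
Round up: n = 75.

75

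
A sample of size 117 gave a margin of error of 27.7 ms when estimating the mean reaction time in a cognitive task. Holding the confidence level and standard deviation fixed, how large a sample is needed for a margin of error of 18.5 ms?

263

Margin of error scales as 1/√n, so n₂ = n₁·(E₁/E₂)².
n₂ = 117 × (27.7/18.5)² = 117 × 2.242 = 262.31
Round up: n₂ = 263.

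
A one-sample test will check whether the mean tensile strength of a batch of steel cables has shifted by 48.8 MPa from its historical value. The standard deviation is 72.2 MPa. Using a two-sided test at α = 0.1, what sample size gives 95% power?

For a one-sample z-test, n = ((z_{α/2} + z_β)·σ/δ)².
z_{α/2} = 1.645 (two-sided α = 0.1); z_β = 1.645 (power 95% → β = 0.05).
n = (3.290 × 72.2 / 48.8)² = 23.69
Round up: n = 24.

n = 24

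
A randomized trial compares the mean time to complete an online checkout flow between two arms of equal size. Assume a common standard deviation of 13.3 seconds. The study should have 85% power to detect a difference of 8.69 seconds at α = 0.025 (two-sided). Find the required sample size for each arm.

51 per group

For two equal groups, n per group = 2·((z_{α/2} + z_β)·σ/δ)².
z_{α/2} = 2.241; z_β = 1.036 (power 85%).
n = 2 × (3.277 × 13.3 / 8.69)² = 2 × 25.15 = 50.30
Round up: n = 51 per group.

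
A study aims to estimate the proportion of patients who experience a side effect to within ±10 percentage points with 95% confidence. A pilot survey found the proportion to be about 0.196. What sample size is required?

For a proportion with margin E = 0.1 at 95% confidence, z = 1.960.
n = p̂(1−p̂)(z/E)² = 0.196 × 0.804 × (1.960/0.1)² = 60.54
Round up: n = 61.

61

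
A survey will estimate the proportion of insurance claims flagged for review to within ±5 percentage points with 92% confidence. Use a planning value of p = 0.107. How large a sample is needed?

For a proportion with margin E = 0.05 at 92% confidence, z = 1.751.
n = p̂(1−p̂)(z/E)² = 0.107 × 0.893 × (1.751/0.05)² = 117.18
Round up: n = 118.

118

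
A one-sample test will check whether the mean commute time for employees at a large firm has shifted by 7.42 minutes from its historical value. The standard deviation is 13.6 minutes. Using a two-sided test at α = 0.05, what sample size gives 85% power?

For a one-sample z-test, n = ((z_{α/2} + z_β)·σ/δ)².
z_{α/2} = 1.960 (two-sided α = 0.05); z_β = 1.036 (power 85% → β = 0.15).
n = (2.996 × 13.6 / 7.42)² = 30.15
Round up: n = 31.

n = 31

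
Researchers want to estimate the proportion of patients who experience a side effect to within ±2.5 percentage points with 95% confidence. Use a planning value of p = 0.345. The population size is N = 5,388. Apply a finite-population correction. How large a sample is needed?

1105

For a proportion with margin E = 0.025 at 95% confidence, z = 1.960.
n = p̂(1−p̂)(z/E)² = 0.345 × 0.655 × (1.960/0.025)² = 1388.97 — call this n₀.
Finite-population correction with N = 5,388: n = n₀ / (1 + (n₀−1)/N) = 1388.97 / 1.258 = 1104.11
Round up: n = 1105.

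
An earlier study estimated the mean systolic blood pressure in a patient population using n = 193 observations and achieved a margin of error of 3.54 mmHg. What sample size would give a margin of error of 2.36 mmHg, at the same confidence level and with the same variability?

Margin of error scales as 1/√n, so n₂ = n₁·(E₁/E₂)².
n₂ = 193 × (3.54/2.36)² = 193 × 2.25 = 434.25
Round up: n₂ = 435.

n = 435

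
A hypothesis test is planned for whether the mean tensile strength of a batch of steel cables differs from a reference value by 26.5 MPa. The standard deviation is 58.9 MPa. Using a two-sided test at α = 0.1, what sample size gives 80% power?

31

For a one-sample z-test, n = ((z_{α/2} + z_β)·σ/δ)².
z_{α/2} = 1.645 (two-sided α = 0.1); z_β = 0.842 (power 80% → β = 0.2).
n = (2.487 × 58.9 / 26.5)² = 30.56
Round up: n = 31.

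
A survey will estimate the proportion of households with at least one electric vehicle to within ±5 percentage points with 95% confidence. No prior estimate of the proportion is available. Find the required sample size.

385

For a proportion with margin E = 0.05 at 95% confidence, z = 1.960.
With no prior estimate, use p = 0.5, which maximizes p(1−p) at 0.25.
n = 0.25 × (z/E)² = 0.25 × (1.960/0.05)² = 384.16
Round up: n = 385.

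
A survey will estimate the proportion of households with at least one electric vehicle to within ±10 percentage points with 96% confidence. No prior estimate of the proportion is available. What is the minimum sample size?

106

For a proportion with margin E = 0.1 at 96% confidence, z = 2.054.
With no prior estimate, use p = 0.5, which maximizes p(1−p) at 0.25.
n = 0.25 × (z/E)² = 0.25 × (2.054/0.1)² = 105.47
Round up: n = 106.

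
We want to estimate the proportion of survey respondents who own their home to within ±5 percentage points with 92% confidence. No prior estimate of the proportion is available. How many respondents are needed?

For a proportion with margin E = 0.05 at 92% confidence, z = 1.751.
With no prior estimate, use p = 0.5, which maximizes p(1−p) at 0.25.
n = 0.25 × (z/E)² = 0.25 × (1.751/0.05)² = 306.60
Round up: n = 307.

307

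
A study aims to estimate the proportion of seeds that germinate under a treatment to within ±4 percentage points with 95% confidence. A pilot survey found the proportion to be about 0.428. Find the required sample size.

For a proportion with margin E = 0.04 at 95% confidence, z = 1.960.
n = p̂(1−p̂)(z/E)² = 0.428 × 0.572 × (1.960/0.04)² = 587.80
Round up: n = 588.

588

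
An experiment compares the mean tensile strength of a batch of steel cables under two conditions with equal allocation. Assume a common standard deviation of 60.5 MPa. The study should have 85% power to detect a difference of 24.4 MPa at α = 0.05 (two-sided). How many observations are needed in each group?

For two equal groups, n per group = 2·((z_{α/2} + z_β)·σ/δ)².
z_{α/2} = 1.960; z_β = 1.036 (power 85%).
n = 2 × (2.996 × 60.5 / 24.4)² = 2 × 55.18 = 110.36
Round up: n = 111 per group.

111 per group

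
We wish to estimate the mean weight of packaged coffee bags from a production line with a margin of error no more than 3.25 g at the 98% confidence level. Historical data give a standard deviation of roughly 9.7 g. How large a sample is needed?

49

For a mean, the margin of error is E = z·σ/√n, so n = (zσ/E)².
At 98% confidence, z = 2.326.
n = (2.326 × 9.7 / 3.25)² = 48.19
Round up: n = 49.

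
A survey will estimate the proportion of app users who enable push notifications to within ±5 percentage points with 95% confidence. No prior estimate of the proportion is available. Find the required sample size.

385

For a proportion with margin E = 0.05 at 95% confidence, z = 1.960.
With no prior estimate, use p = 0.5, which maximizes p(1−p) at 0.25.
n = 0.25 × (z/E)² = 0.25 × (1.960/0.05)² = 384.16
Round up: n = 385.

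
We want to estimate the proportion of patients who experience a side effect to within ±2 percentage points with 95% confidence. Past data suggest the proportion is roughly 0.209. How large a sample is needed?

1588

For a proportion with margin E = 0.02 at 95% confidence, z = 1.960.
n = p̂(1−p̂)(z/E)² = 0.209 × 0.791 × (1.960/0.02)² = 1587.72
Round up: n = 1588.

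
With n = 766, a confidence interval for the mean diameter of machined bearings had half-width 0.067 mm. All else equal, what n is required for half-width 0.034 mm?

2975

Margin of error scales as 1/√n, so n₂ = n₁·(E₁/E₂)².
n₂ = 766 × (0.067/0.034)² = 766 × 3.883 = 2974.38
Round up: n₂ = 2975.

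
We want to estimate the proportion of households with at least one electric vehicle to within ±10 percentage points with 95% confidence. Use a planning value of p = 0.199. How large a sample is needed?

n = 62

For a proportion with margin E = 0.1 at 95% confidence, z = 1.960.
n = p̂(1−p̂)(z/E)² = 0.199 × 0.801 × (1.960/0.1)² = 61.23
Round up: n = 62.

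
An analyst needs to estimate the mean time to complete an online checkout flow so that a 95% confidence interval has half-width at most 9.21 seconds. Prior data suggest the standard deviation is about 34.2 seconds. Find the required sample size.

For a mean, the margin of error is E = z·σ/√n, so n = (zσ/E)².
At 95% confidence, z = 1.960.
n = (1.960 × 34.2 / 9.21)² = 52.97
Round up: n = 53.

53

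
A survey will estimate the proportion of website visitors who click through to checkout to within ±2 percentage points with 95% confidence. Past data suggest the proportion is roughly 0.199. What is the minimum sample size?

For a proportion with margin E = 0.02 at 95% confidence, z = 1.960.
n = p̂(1−p̂)(z/E)² = 0.199 × 0.801 × (1.960/0.02)² = 1530.87
Round up: n = 1531.

n = 1531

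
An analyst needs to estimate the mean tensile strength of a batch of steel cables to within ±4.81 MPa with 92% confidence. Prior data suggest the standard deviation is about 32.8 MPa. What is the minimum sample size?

For a mean, the margin of error is E = z·σ/√n, so n = (zσ/E)².
At 92% confidence, z = 1.751.
n = (1.751 × 32.8 / 4.81)² = 142.57
Round up: n = 143.

143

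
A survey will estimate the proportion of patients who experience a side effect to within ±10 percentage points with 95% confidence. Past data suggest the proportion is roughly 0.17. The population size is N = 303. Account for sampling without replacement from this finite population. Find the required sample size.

47

For a proportion with margin E = 0.1 at 95% confidence, z = 1.960.
n = p̂(1−p̂)(z/E)² = 0.17 × 0.83 × (1.960/0.1)² = 54.20 — call this n₀.
Finite-population correction with N = 303: n = n₀ / (1 + (n₀−1)/N) = 54.20 / 1.176 = 46.09
Round up: n = 47.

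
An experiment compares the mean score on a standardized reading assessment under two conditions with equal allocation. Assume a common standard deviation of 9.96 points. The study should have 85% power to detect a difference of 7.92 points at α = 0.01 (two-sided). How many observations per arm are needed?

For two equal groups, n per group = 2·((z_{α/2} + z_β)·σ/δ)².
z_{α/2} = 2.576; z_β = 1.036 (power 85%).
n = 2 × (3.612 × 9.96 / 7.92)² = 2 × 20.63 = 41.26
Round up: n = 42 per group.

42 per group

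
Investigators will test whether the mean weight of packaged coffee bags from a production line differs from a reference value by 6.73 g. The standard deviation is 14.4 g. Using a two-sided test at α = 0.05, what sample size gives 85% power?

For a one-sample z-test, n = ((z_{α/2} + z_β)·σ/δ)².
z_{α/2} = 1.960 (two-sided α = 0.05); z_β = 1.036 (power 85% → β = 0.15).
n = (2.996 × 14.4 / 6.73)² = 41.09
Round up: n = 42.

42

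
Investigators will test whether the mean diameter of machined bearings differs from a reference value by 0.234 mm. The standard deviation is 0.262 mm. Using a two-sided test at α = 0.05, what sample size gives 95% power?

For a one-sample z-test, n = ((z_{α/2} + z_β)·σ/δ)².
z_{α/2} = 1.960 (two-sided α = 0.05); z_β = 1.645 (power 95% → β = 0.05).
n = (3.605 × 0.262 / 0.234)² = 16.29
Round up: n = 17.

n = 17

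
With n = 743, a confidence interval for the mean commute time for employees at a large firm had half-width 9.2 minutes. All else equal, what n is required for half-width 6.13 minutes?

n = 1674

Margin of error scales as 1/√n, so n₂ = n₁·(E₁/E₂)².
n₂ = 743 × (9.2/6.13)² = 743 × 2.252 = 1673.24
Round up: n₂ = 1674.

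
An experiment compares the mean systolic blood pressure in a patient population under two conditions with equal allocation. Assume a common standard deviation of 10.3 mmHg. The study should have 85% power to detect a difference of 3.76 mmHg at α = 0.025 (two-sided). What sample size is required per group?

For two equal groups, n per group = 2·((z_{α/2} + z_β)·σ/δ)².
z_{α/2} = 2.241; z_β = 1.036 (power 85%).
n = 2 × (3.277 × 10.3 / 3.76)² = 2 × 80.58 = 161.16
Round up: n = 162 per group.

162 per group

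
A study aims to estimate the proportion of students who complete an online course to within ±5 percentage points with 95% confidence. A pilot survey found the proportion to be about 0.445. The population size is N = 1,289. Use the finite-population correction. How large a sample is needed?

294

For a proportion with margin E = 0.05 at 95% confidence, z = 1.960.
n = p̂(1−p̂)(z/E)² = 0.445 × 0.555 × (1.960/0.05)² = 379.51 — call this n₀.
Finite-population correction with N = 1,289: n = n₀ / (1 + (n₀−1)/N) = 379.51 / 1.294 = 293.28
Round up: n = 294.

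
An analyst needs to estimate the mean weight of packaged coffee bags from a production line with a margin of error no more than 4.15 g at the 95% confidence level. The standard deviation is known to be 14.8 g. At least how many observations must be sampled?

For a mean, the margin of error is E = z·σ/√n, so n = (zσ/E)².
At 95% confidence, z = 1.960.
n = (1.960 × 14.8 / 4.15)² = 48.86
Round up: n = 49.

n = 49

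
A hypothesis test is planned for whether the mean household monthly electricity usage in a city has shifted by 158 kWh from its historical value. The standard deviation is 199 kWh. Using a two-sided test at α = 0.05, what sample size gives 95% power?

21

For a one-sample z-test, n = ((z_{α/2} + z_β)·σ/δ)².
z_{α/2} = 1.960 (two-sided α = 0.05); z_β = 1.645 (power 95% → β = 0.05).
n = (3.605 × 199 / 158)² = 20.62
Round up: n = 21.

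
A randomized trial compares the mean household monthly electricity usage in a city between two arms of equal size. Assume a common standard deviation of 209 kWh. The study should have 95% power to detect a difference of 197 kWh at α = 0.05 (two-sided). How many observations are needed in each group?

For two equal groups, n per group = 2·((z_{α/2} + z_β)·σ/δ)².
z_{α/2} = 1.960; z_β = 1.645 (power 95%).
n = 2 × (3.605 × 209 / 197)² = 2 × 14.63 = 29.26
Round up: n = 30 per group.

30 per group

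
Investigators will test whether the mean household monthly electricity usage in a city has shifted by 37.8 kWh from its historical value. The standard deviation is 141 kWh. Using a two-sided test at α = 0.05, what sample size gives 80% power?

110

For a one-sample z-test, n = ((z_{α/2} + z_β)·σ/δ)².
z_{α/2} = 1.960 (two-sided α = 0.05); z_β = 0.842 (power 80% → β = 0.2).
n = (2.802 × 141 / 37.8)² = 109.24
Round up: n = 110.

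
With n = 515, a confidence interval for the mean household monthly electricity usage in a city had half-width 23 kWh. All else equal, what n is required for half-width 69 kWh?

58

Margin of error scales as 1/√n, so n₂ = n₁·(E₁/E₂)².
n₂ = 515 × (23/69)² = 515 × 0.1111 = 57.22
Round up: n₂ = 58.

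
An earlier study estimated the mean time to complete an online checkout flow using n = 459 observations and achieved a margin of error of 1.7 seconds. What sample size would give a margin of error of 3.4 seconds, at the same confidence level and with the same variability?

Margin of error scales as 1/√n, so n₂ = n₁·(E₁/E₂)².
n₂ = 459 × (1.7/3.4)² = 459 × 0.25 = 114.75
Round up: n₂ = 115.

n = 115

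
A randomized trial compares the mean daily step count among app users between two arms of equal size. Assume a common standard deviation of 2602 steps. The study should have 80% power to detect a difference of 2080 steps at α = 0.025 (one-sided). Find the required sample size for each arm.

For two equal groups, n per group = 2·((z_α + z_β)·σ/δ)².
z_α = 1.960; z_β = 0.842 (power 80%).
n = 2 × (2.802 × 2602 / 2080)² = 2 × 12.29 = 24.58
Round up: n = 25 per group.

25 per group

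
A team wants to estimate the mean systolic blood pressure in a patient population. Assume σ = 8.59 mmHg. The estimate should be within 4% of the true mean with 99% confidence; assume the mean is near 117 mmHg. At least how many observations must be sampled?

23

For a mean, the margin of error is E = z·σ/√n, so n = (zσ/E)².
At 99% confidence, z = 2.576.
E = 4% of 117 = 4.68 mmHg.
n = (2.576 × 8.59 / 4.68)² = 22.36
Round up: n = 23.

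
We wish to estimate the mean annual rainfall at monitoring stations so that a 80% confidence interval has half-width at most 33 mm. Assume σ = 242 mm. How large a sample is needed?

For a mean, the margin of error is E = z·σ/√n, so n = (zσ/E)².
At 80% confidence, z = 1.282.
n = (1.282 × 242 / 33)² = 88.39
Round up: n = 89.

n = 89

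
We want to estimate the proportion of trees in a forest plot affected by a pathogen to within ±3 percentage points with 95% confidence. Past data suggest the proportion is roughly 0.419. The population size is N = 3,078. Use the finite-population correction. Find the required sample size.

For a proportion with margin E = 0.03 at 95% confidence, z = 1.960.
n = p̂(1−p̂)(z/E)² = 0.419 × 0.581 × (1.960/0.03)² = 1039.11 — call this n₀.
Finite-population correction with N = 3,078: n = n₀ / (1 + (n₀−1)/N) = 1039.11 / 1.337 = 777.20
Round up: n = 778.

778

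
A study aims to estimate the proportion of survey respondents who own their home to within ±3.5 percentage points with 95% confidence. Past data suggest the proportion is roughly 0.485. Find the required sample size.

784

For a proportion with margin E = 0.035 at 95% confidence, z = 1.960.
n = p̂(1−p̂)(z/E)² = 0.485 × 0.515 × (1.960/0.035)² = 783.29
Round up: n = 784.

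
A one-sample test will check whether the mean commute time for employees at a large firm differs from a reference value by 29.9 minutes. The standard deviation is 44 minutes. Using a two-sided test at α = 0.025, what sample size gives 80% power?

n = 21

For a one-sample z-test, n = ((z_{α/2} + z_β)·σ/δ)².
z_{α/2} = 2.241 (two-sided α = 0.025); z_β = 0.842 (power 80% → β = 0.2).
n = (3.083 × 44 / 29.9)² = 20.58
Round up: n = 21.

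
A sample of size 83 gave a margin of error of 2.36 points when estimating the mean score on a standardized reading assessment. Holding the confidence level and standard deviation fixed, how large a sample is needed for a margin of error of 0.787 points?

Margin of error scales as 1/√n, so n₂ = n₁·(E₁/E₂)².
n₂ = 83 × (2.36/0.787)² = 83 × 8.992 = 746.34
Round up: n₂ = 747.

747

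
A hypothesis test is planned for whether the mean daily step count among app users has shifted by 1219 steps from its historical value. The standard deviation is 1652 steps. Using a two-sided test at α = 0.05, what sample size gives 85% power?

n = 17

For a one-sample z-test, n = ((z_{α/2} + z_β)·σ/δ)².
z_{α/2} = 1.960 (two-sided α = 0.05); z_β = 1.036 (power 85% → β = 0.15).
n = (2.996 × 1652 / 1219)² = 16.49
Round up: n = 17.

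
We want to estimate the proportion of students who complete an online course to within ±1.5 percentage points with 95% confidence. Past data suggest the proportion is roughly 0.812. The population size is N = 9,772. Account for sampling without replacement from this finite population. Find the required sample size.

For a proportion with margin E = 0.015 at 95% confidence, z = 1.960.
n = p̂(1−p̂)(z/E)² = 0.812 × 0.188 × (1.960/0.015)² = 2606.41 — call this n₀.
Finite-population correction with N = 9,772: n = n₀ / (1 + (n₀−1)/N) = 2606.41 / 1.267 = 2057.15
Round up: n = 2058.

2058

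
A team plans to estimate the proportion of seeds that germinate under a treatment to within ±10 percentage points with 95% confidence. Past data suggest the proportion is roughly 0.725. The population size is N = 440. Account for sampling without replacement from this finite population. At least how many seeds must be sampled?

66

For a proportion with margin E = 0.1 at 95% confidence, z = 1.960.
n = p̂(1−p̂)(z/E)² = 0.725 × 0.275 × (1.960/0.1)² = 76.59 — call this n₀.
Finite-population correction with N = 440: n = n₀ / (1 + (n₀−1)/N) = 76.59 / 1.172 = 65.35
Round up: n = 66.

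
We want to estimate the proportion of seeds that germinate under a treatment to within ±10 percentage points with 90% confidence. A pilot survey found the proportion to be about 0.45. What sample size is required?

For a proportion with margin E = 0.1 at 90% confidence, z = 1.645.
n = p̂(1−p̂)(z/E)² = 0.45 × 0.55 × (1.645/0.1)² = 66.97
Round up: n = 67.

67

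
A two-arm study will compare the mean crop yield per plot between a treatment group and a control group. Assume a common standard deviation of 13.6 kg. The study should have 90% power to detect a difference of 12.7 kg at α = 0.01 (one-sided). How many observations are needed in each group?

30 per group

For two equal groups, n per group = 2·((z_α + z_β)·σ/δ)².
z_α = 2.326; z_β = 1.282 (power 90%).
n = 2 × (3.608 × 13.6 / 12.7)² = 2 × 14.93 = 29.86
Round up: n = 30 per group.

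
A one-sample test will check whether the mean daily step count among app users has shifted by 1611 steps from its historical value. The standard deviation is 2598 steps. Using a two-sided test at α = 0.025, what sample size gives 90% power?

33

For a one-sample z-test, n = ((z_{α/2} + z_β)·σ/δ)².
z_{α/2} = 2.241 (two-sided α = 0.025); z_β = 1.282 (power 90% → β = 0.1).
n = (3.523 × 2598 / 1611)² = 32.28
Round up: n = 33.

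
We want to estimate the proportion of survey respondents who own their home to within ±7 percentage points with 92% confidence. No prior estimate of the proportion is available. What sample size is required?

157

For a proportion with margin E = 0.07 at 92% confidence, z = 1.751.
With no prior estimate, use p = 0.5, which maximizes p(1−p) at 0.25.
n = 0.25 × (z/E)² = 0.25 × (1.751/0.07)² = 156.43
Round up: n = 157.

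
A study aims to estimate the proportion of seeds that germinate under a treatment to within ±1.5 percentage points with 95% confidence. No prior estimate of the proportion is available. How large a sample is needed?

For a proportion with margin E = 0.015 at 95% confidence, z = 1.960.
With no prior estimate, use p = 0.5, which maximizes p(1−p) at 0.25.
n = 0.25 × (z/E)² = 0.25 × (1.960/0.015)² = 4268.44
Round up: n = 4269.

4269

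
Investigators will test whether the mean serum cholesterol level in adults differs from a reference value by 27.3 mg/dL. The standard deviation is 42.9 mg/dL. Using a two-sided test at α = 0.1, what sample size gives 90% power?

For a one-sample z-test, n = ((z_{α/2} + z_β)·σ/δ)².
z_{α/2} = 1.645 (two-sided α = 0.1); z_β = 1.282 (power 90% → β = 0.1).
n = (2.927 × 42.9 / 27.3)² = 21.16
Round up: n = 22.

n = 22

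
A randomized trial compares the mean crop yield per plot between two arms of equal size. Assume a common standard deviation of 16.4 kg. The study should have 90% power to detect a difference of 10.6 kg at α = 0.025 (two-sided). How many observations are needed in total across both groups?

For two equal groups, n per group = 2·((z_{α/2} + z_β)·σ/δ)².
z_{α/2} = 2.241; z_β = 1.282 (power 90%).
n = 2 × (3.523 × 16.4 / 10.6)² = 2 × 29.71 = 59.42
Round up: n = 60 per group.
Total across both groups: 2 × 60 = 120.

120 total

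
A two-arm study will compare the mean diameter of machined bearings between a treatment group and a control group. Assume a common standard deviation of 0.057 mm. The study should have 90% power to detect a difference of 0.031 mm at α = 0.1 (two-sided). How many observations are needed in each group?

For two equal groups, n per group = 2·((z_{α/2} + z_β)·σ/δ)².
z_{α/2} = 1.645; z_β = 1.282 (power 90%).
n = 2 × (2.927 × 0.057 / 0.031)² = 2 × 28.96 = 57.92
Round up: n = 58 per group.

58 per group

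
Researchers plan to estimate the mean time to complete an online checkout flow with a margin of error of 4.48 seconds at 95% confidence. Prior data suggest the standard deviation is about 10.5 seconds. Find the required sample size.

For a mean, the margin of error is E = z·σ/√n, so n = (zσ/E)².
At 95% confidence, z = 1.960.
n = (1.960 × 10.5 / 4.48)² = 21.10
Round up: n = 22.

22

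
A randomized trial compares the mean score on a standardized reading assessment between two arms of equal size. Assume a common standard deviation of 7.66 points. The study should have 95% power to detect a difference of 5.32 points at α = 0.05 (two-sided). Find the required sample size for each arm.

For two equal groups, n per group = 2·((z_{α/2} + z_β)·σ/δ)².
z_{α/2} = 1.960; z_β = 1.645 (power 95%).
n = 2 × (3.605 × 7.66 / 5.32)² = 2 × 26.94 = 53.88
Round up: n = 54 per group.

54 per group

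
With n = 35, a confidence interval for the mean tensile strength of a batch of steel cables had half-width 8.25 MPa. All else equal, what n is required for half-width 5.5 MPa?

Margin of error scales as 1/√n, so n₂ = n₁·(E₁/E₂)².
n₂ = 35 × (8.25/5.5)² = 35 × 2.25 = 78.75
Round up: n₂ = 79.

79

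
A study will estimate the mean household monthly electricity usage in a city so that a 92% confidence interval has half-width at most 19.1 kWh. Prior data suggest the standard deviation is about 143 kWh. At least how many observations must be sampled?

172

For a mean, the margin of error is E = z·σ/√n, so n = (zσ/E)².
At 92% confidence, z = 1.751.
n = (1.751 × 143 / 19.1)² = 171.86
Round up: n = 172.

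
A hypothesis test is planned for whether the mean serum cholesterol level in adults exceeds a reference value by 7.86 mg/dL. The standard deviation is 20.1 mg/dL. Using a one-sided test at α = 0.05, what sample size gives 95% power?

71

For a one-sample z-test, n = ((z_α + z_β)·σ/δ)².
z_α = 1.645 (one-sided α = 0.05); z_β = 1.645 (power 95% → β = 0.05).
n = (3.290 × 20.1 / 7.86)² = 70.78
Round up: n = 71.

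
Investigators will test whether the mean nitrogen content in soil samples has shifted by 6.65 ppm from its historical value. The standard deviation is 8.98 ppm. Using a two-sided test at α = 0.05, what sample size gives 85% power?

For a one-sample z-test, n = ((z_{α/2} + z_β)·σ/δ)².
z_{α/2} = 1.960 (two-sided α = 0.05); z_β = 1.036 (power 85% → β = 0.15).
n = (2.996 × 8.98 / 6.65)² = 16.37
Round up: n = 17.

n = 17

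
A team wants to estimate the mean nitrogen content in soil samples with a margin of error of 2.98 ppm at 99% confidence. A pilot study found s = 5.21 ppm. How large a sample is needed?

21

For a mean, the margin of error is E = z·σ/√n, so n = (zσ/E)².
At 99% confidence, z = 2.576.
n = (2.576 × 5.21 / 2.98)² = 20.28
Round up: n = 21.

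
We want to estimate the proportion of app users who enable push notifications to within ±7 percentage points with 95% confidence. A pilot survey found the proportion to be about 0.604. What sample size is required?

For a proportion with margin E = 0.07 at 95% confidence, z = 1.960.
n = p̂(1−p̂)(z/E)² = 0.604 × 0.396 × (1.960/0.07)² = 187.52
Round up: n = 188.

188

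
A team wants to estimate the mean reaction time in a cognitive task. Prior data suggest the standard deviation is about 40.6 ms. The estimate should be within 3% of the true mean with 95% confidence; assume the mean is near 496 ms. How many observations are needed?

29

For a mean, the margin of error is E = z·σ/√n, so n = (zσ/E)².
At 95% confidence, z = 1.960.
E = 3% of 496 = 14.88 ms.
n = (1.960 × 40.6 / 14.88)² = 28.60
Round up: n = 29.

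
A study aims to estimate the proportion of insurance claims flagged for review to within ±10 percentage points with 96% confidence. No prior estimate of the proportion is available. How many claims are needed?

For a proportion with margin E = 0.1 at 96% confidence, z = 2.054.
With no prior estimate, use p = 0.5, which maximizes p(1−p) at 0.25.
n = 0.25 × (z/E)² = 0.25 × (2.054/0.1)² = 105.47
Round up: n = 106.

n = 106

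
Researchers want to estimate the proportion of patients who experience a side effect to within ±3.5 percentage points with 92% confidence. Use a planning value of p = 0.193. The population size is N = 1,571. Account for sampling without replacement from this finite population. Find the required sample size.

For a proportion with margin E = 0.035 at 92% confidence, z = 1.751.
n = p̂(1−p̂)(z/E)² = 0.193 × 0.807 × (1.751/0.035)² = 389.82 — call this n₀.
Finite-population correction with N = 1,571: n = n₀ / (1 + (n₀−1)/N) = 389.82 / 1.247 = 312.61
Round up: n = 313.

n = 313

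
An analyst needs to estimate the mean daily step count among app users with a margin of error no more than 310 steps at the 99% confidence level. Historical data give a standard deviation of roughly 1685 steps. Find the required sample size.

For a mean, the margin of error is E = z·σ/√n, so n = (zσ/E)².
At 99% confidence, z = 2.576.
n = (2.576 × 1685 / 310)² = 196.05
Round up: n = 197.

197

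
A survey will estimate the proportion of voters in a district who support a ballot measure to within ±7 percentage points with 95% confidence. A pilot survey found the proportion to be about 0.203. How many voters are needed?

n = 127

For a proportion with margin E = 0.07 at 95% confidence, z = 1.960.
n = p̂(1−p̂)(z/E)² = 0.203 × 0.797 × (1.960/0.07)² = 126.84
Round up: n = 127.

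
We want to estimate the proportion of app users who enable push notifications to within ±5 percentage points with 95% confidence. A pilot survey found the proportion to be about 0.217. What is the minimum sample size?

For a proportion with margin E = 0.05 at 95% confidence, z = 1.960.
n = p̂(1−p̂)(z/E)² = 0.217 × 0.783 × (1.960/0.05)² = 261.09
Round up: n = 262.

n = 262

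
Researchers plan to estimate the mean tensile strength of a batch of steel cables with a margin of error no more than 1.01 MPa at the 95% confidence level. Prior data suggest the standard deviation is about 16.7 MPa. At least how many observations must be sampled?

n = 1051

For a mean, the margin of error is E = z·σ/√n, so n = (zσ/E)².
At 95% confidence, z = 1.960.
n = (1.960 × 16.7 / 1.01)² = 1050.27
Round up: n = 1051.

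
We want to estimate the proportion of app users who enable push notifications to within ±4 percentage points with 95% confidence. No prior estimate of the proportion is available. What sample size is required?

For a proportion with margin E = 0.04 at 95% confidence, z = 1.960.
With no prior estimate, use p = 0.5, which maximizes p(1−p) at 0.25.
n = 0.25 × (z/E)² = 0.25 × (1.960/0.04)² = 600.25
Round up: n = 601.

601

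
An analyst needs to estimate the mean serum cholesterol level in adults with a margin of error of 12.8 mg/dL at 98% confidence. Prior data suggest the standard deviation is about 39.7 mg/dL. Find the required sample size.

For a mean, the margin of error is E = z·σ/√n, so n = (zσ/E)².
At 98% confidence, z = 2.326.
n = (2.326 × 39.7 / 12.8)² = 52.05
Round up: n = 53.

53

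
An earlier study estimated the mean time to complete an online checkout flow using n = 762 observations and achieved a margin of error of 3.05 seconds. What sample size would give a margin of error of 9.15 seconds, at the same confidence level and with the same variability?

85

Margin of error scales as 1/√n, so n₂ = n₁·(E₁/E₂)².
n₂ = 762 × (3.05/9.15)² = 762 × 0.1111 = 84.66
Round up: n₂ = 85.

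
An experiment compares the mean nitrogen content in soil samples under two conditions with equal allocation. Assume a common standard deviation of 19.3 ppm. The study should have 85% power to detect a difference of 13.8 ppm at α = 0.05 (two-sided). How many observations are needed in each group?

36 per group

For two equal groups, n per group = 2·((z_{α/2} + z_β)·σ/δ)².
z_{α/2} = 1.960; z_β = 1.036 (power 85%).
n = 2 × (2.996 × 19.3 / 13.8)² = 2 × 17.56 = 35.12
Round up: n = 36 per group.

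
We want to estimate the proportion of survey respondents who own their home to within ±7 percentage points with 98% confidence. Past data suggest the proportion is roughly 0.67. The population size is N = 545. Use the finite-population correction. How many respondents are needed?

n = 169

For a proportion with margin E = 0.07 at 98% confidence, z = 2.326.
n = p̂(1−p̂)(z/E)² = 0.67 × 0.33 × (2.326/0.07)² = 244.12 — call this n₀.
Finite-population correction with N = 545: n = n₀ / (1 + (n₀−1)/N) = 244.12 / 1.446 = 168.82
Round up: n = 169.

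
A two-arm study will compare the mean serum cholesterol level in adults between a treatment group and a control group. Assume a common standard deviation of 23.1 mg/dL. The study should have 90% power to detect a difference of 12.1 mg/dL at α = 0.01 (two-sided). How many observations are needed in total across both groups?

For two equal groups, n per group = 2·((z_{α/2} + z_β)·σ/δ)².
z_{α/2} = 2.576; z_β = 1.282 (power 90%).
n = 2 × (3.858 × 23.1 / 12.1)² = 2 × 54.25 = 108.50
Round up: n = 109 per group.
Total across both groups: 2 × 109 = 218.

218 total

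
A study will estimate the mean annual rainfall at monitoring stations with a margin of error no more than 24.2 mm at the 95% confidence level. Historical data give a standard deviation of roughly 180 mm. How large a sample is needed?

213

For a mean, the margin of error is E = z·σ/√n, so n = (zσ/E)².
At 95% confidence, z = 1.960.
n = (1.960 × 180 / 24.2)² = 212.53
Round up: n = 213.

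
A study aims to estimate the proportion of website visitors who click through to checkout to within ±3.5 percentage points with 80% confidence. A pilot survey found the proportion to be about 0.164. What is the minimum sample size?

184

For a proportion with margin E = 0.035 at 80% confidence, z = 1.282.
n = p̂(1−p̂)(z/E)² = 0.164 × 0.836 × (1.282/0.035)² = 183.95
Round up: n = 184.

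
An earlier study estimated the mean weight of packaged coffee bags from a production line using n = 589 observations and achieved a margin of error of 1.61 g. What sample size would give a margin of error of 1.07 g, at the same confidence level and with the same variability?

n = 1334

Margin of error scales as 1/√n, so n₂ = n₁·(E₁/E₂)².
n₂ = 589 × (1.61/1.07)² = 589 × 2.264 = 1333.50
Round up: n₂ = 1334.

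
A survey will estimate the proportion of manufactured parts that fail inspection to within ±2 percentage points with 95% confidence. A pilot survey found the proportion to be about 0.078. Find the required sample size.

n = 691

For a proportion with margin E = 0.02 at 95% confidence, z = 1.960.
n = p̂(1−p̂)(z/E)² = 0.078 × 0.922 × (1.960/0.02)² = 690.68
Round up: n = 691.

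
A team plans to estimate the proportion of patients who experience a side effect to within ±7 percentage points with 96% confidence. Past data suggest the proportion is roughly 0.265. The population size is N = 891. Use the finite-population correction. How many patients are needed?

142

For a proportion with margin E = 0.07 at 96% confidence, z = 2.054.
n = p̂(1−p̂)(z/E)² = 0.265 × 0.735 × (2.054/0.07)² = 167.70 — call this n₀.
Finite-population correction with N = 891: n = n₀ / (1 + (n₀−1)/N) = 167.70 / 1.187 = 141.28
Round up: n = 142.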